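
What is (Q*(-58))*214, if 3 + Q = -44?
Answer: 583364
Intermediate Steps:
Q = -47 (Q = -3 - 44 = -47)
(Q*(-58))*214 = -47*(-58)*214 = 2726*214 = 583364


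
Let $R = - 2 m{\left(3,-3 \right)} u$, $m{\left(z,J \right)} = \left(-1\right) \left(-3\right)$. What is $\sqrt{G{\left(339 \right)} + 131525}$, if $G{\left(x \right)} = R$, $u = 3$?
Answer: $\sqrt{131507} \approx 362.64$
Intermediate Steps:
$m{\left(z,J \right)} = 3$
$R = -18$ ($R = \left(-2\right) 3 \cdot 3 = \left(-6\right) 3 = -18$)
$G{\left(x \right)} = -18$
$\sqrt{G{\left(339 \right)} + 131525} = \sqrt{-18 + 131525} = \sqrt{131507}$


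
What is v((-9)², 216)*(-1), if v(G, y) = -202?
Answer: 202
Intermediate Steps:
v((-9)², 216)*(-1) = -202*(-1) = 202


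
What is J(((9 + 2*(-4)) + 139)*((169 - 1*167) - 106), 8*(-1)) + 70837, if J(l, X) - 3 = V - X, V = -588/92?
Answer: 1629357/23 ≈ 70842.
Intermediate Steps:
V = -147/23 (V = -588*1/92 = -147/23 ≈ -6.3913)
J(l, X) = -78/23 - X (J(l, X) = 3 + (-147/23 - X) = -78/23 - X)
J(((9 + 2*(-4)) + 139)*((169 - 1*167) - 106), 8*(-1)) + 70837 = (-78/23 - 8*(-1)) + 70837 = (-78/23 - 1*(-8)) + 70837 = (-78/23 + 8) + 70837 = 106/23 + 70837 = 1629357/23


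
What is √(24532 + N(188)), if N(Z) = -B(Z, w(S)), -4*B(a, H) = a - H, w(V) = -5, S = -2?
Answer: √98321/2 ≈ 156.78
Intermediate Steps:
B(a, H) = -a/4 + H/4 (B(a, H) = -(a - H)/4 = -a/4 + H/4)
N(Z) = 5/4 + Z/4 (N(Z) = -(-Z/4 + (¼)*(-5)) = -(-Z/4 - 5/4) = -(-5/4 - Z/4) = 5/4 + Z/4)
√(24532 + N(188)) = √(24532 + (5/4 + (¼)*188)) = √(24532 + (5/4 + 47)) = √(24532 + 193/4) = √(98321/4) = √98321/2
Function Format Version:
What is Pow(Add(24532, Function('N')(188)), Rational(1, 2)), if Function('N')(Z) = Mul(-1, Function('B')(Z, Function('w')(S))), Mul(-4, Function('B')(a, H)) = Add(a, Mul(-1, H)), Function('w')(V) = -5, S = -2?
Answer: Mul(Rational(1, 2), Pow(98321, Rational(1, 2))) ≈ 156.78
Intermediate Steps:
Function('B')(a, H) = Add(Mul(Rational(-1, 4), a), Mul(Rational(1, 4), H)) (Function('B')(a, H) = Mul(Rational(-1, 4), Add(a, Mul(-1, H))) = Add(Mul(Rational(-1, 4), a), Mul(Rational(1, 4), H)))
Function('N')(Z) = Add(Rational(5, 4), Mul(Rational(1, 4), Z)) (Function('N')(Z) = Mul(-1, Add(Mul(Rational(-1, 4), Z), Mul(Rational(1, 4), -5))) = Mul(-1, Add(Mul(Rational(-1, 4), Z), Rational(-5, 4))) = Mul(-1, Add(Rational(-5, 4), Mul(Rational(-1, 4), Z))) = Add(Rational(5, 4), Mul(Rational(1, 4), Z)))
Pow(Add(24532, Function('N')(188)), Rational(1, 2)) = Pow(Add(24532, Add(Rational(5, 4), Mul(Rational(1, 4), 188))), Rational(1, 2)) = Pow(Add(24532, Add(Rational(5, 4), 47)), Rational(1, 2)) = Pow(Add(24532, Rational(193, 4)), Rational(1, 2)) = Pow(Rational(98321, 4), Rational(1, 2)) = Mul(Rational(1, 2), Pow(98321, Rational(1, 2)))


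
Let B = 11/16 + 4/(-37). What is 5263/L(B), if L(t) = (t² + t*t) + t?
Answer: 922246016/219177 ≈ 4207.8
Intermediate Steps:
B = 343/592 (B = 11*(1/16) + 4*(-1/37) = 11/16 - 4/37 = 343/592 ≈ 0.57939)
L(t) = t + 2*t² (L(t) = (t² + t²) + t = 2*t² + t = t + 2*t²)
5263/L(B) = 5263/((343*(1 + 2*(343/592))/592)) = 5263/((343*(1 + 343/296)/592)) = 5263/(((343/592)*(639/296))) = 5263/(219177/175232) = 5263*(175232/219177) = 922246016/219177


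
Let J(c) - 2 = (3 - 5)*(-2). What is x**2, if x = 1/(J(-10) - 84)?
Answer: 1/6084 ≈ 0.00016437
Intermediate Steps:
J(c) = 6 (J(c) = 2 + (3 - 5)*(-2) = 2 - 2*(-2) = 2 + 4 = 6)
x = -1/78 (x = 1/(6 - 84) = 1/(-78) = -1/78 ≈ -0.012821)
x**2 = (-1/78)**2 = 1/6084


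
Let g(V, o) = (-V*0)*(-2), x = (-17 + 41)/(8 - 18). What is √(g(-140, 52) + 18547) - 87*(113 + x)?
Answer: -48111/5 + √18547 ≈ -9486.0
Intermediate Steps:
x = -12/5 (x = 24/(-10) = 24*(-⅒) = -12/5 ≈ -2.4000)
g(V, o) = 0 (g(V, o) = 0*(-2) = 0)
√(g(-140, 52) + 18547) - 87*(113 + x) = √(0 + 18547) - 87*(113 - 12/5) = √18547 - 87*553/5 = √18547 - 48111/5 = -48111/5 + √18547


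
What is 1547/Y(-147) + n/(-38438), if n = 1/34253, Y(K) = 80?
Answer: 1018403105589/52664672560 ≈ 19.337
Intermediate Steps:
n = 1/34253 ≈ 2.9195e-5
1547/Y(-147) + n/(-38438) = 1547/80 + (1/34253)/(-38438) = 1547*(1/80) + (1/34253)*(-1/38438) = 1547/80 - 1/1316616814 = 1018403105589/52664672560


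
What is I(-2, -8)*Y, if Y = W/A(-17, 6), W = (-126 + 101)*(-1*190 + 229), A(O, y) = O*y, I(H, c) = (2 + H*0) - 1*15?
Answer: -4225/34 ≈ -124.26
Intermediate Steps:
I(H, c) = -13 (I(H, c) = (2 + 0) - 15 = 2 - 15 = -13)
W = -975 (W = -25*(-190 + 229) = -25*39 = -975)
Y = 325/34 (Y = -975/((-17*6)) = -975/(-102) = -975*(-1/102) = 325/34 ≈ 9.5588)
I(-2, -8)*Y = -13*325/34 = -4225/34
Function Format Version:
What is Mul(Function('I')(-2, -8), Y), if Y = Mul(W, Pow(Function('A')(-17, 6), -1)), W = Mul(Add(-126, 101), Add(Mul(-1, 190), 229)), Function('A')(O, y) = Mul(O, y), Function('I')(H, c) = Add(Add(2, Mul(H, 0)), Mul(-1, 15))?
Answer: Rational(-4225, 34) ≈ -124.26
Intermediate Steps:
Function('I')(H, c) = -13 (Function('I')(H, c) = Add(Add(2, 0), -15) = Add(2, -15) = -13)
W = -975 (W = Mul(-25, Add(-190, 229)) = Mul(-25, 39) = -975)
Y = Rational(325, 34) (Y = Mul(-975, Pow(Mul(-17, 6), -1)) = Mul(-975, Pow(-102, -1)) = Mul(-975, Rational(-1, 102)) = Rational(325, 34) ≈ 9.5588)
Mul(Function('I')(-2, -8), Y) = Mul(-13, Rational(325, 34)) = Rational(-4225, 34)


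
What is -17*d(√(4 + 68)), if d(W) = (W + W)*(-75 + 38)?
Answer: 7548*√2 ≈ 10674.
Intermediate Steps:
d(W) = -74*W (d(W) = (2*W)*(-37) = -74*W)
-17*d(√(4 + 68)) = -(-1258)*√(4 + 68) = -(-1258)*√72 = -(-1258)*6*√2 = -(-7548)*√2 = 7548*√2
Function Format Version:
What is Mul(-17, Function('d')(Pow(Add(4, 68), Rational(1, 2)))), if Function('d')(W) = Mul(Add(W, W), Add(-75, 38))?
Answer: Mul(7548, Pow(2, Rational(1, 2))) ≈ 10674.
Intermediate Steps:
Function('d')(W) = Mul(-74, W) (Function('d')(W) = Mul(Mul(2, W), -37) = Mul(-74, W))
Mul(-17, Function('d')(Pow(Add(4, 68), Rational(1, 2)))) = Mul(-17, Mul(-74, Pow(Add(4, 68), Rational(1, 2)))) = Mul(-17, Mul(-74, Pow(72, Rational(1, 2)))) = Mul(-17, Mul(-74, Mul(6, Pow(2, Rational(1, 2))))) = Mul(-17, Mul(-444, Pow(2, Rational(1, 2)))) = Mul(7548, Pow(2, Rational(1, 2)))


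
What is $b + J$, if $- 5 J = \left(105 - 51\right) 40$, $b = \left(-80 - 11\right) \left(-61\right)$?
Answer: $5119$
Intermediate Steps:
$b = 5551$ ($b = \left(-91\right) \left(-61\right) = 5551$)
$J = -432$ ($J = - \frac{\left(105 - 51\right) 40}{5} = - \frac{54 \cdot 40}{5} = \left(- \frac{1}{5}\right) 2160 = -432$)
$b + J = 5551 - 432 = 5119$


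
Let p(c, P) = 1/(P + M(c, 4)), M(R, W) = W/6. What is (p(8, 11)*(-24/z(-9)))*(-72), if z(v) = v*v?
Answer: 64/35 ≈ 1.8286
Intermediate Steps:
z(v) = v**2
M(R, W) = W/6 (M(R, W) = W*(1/6) = W/6)
p(c, P) = 1/(2/3 + P) (p(c, P) = 1/(P + (1/6)*4) = 1/(P + 2/3) = 1/(2/3 + P))
(p(8, 11)*(-24/z(-9)))*(-72) = ((3/(2 + 3*11))*(-24/((-9)**2)))*(-72) = ((3/(2 + 33))*(-24/81))*(-72) = ((3/35)*(-24*1/81))*(-72) = ((3*(1/35))*(-8/27))*(-72) = ((3/35)*(-8/27))*(-72) = -8/315*(-72) = 64/35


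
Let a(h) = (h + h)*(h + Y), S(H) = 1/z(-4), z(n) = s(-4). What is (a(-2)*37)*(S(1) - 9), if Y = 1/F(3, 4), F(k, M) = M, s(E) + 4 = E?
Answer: -18907/8 ≈ -2363.4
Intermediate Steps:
s(E) = -4 + E
z(n) = -8 (z(n) = -4 - 4 = -8)
Y = ¼ (Y = 1/4 = ¼ ≈ 0.25000)
S(H) = -⅛ (S(H) = 1/(-8) = -⅛)
a(h) = 2*h*(¼ + h) (a(h) = (h + h)*(h + ¼) = (2*h)*(¼ + h) = 2*h*(¼ + h))
(a(-2)*37)*(S(1) - 9) = (((½)*(-2)*(1 + 4*(-2)))*37)*(-⅛ - 9) = (((½)*(-2)*(1 - 8))*37)*(-73/8) = (((½)*(-2)*(-7))*37)*(-73/8) = (7*37)*(-73/8) = 259*(-73/8) = -18907/8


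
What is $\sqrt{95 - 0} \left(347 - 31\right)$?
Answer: $316 \sqrt{95} \approx 3080.0$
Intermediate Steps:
$\sqrt{95 - 0} \left(347 - 31\right) = \sqrt{95 + \left(-77 + 77\right)} 316 = \sqrt{95 + 0} \cdot 316 = \sqrt{95} \cdot 316 = 316 \sqrt{95}$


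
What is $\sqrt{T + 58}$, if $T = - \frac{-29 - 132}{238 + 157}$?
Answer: $\frac{\sqrt{9113045}}{395} \approx 7.6425$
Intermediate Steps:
$T = \frac{161}{395}$ ($T = - \frac{-161}{395} = \left(-1\right) \left(- \frac{161}{395}\right) = \frac{161}{395} \approx 0.40759$)
$\sqrt{T + 58} = \sqrt{\frac{161}{395} + 58} = \sqrt{\frac{23071}{395}} = \frac{\sqrt{9113045}}{395}$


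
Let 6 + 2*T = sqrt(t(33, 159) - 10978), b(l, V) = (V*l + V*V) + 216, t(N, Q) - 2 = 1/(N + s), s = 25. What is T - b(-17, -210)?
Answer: -47889 + I*sqrt(36923206)/116 ≈ -47889.0 + 52.383*I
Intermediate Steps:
t(N, Q) = 2 + 1/(25 + N) (t(N, Q) = 2 + 1/(N + 25) = 2 + 1/(25 + N))
b(l, V) = 216 + V**2 + V*l (b(l, V) = (V*l + V**2) + 216 = (V**2 + V*l) + 216 = 216 + V**2 + V*l)
T = -3 + I*sqrt(36923206)/116 (T = -3 + sqrt((51 + 2*33)/(25 + 33) - 10978)/2 = -3 + sqrt((51 + 66)/58 - 10978)/2 = -3 + sqrt((1/58)*117 - 10978)/2 = -3 + sqrt(117/58 - 10978)/2 = -3 + sqrt(-636607/58)/2 = -3 + (I*sqrt(36923206)/58)/2 = -3 + I*sqrt(36923206)/116 ≈ -3.0 + 52.383*I)
T - b(-17, -210) = (-3 + I*sqrt(36923206)/116) - (216 + (-210)**2 - 210*(-17)) = (-3 + I*sqrt(36923206)/116) - (216 + 44100 + 3570) = (-3 + I*sqrt(36923206)/116) - 1*47886 = (-3 + I*sqrt(36923206)/116) - 47886 = -47889 + I*sqrt(36923206)/116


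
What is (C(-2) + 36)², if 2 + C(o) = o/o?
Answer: 1225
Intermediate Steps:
C(o) = -1 (C(o) = -2 + o/o = -2 + 1 = -1)
(C(-2) + 36)² = (-1 + 36)² = 35² = 1225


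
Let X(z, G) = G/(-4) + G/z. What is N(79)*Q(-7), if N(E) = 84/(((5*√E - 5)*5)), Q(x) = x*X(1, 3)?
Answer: -441/650 - 441*√79/650 ≈ -6.7088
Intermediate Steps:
X(z, G) = -G/4 + G/z (X(z, G) = G*(-¼) + G/z = -G/4 + G/z)
Q(x) = 9*x/4 (Q(x) = x*(-¼*3 + 3/1) = x*(-¾ + 3*1) = x*(-¾ + 3) = x*(9/4) = 9*x/4)
N(E) = 84/(-25 + 25*√E) (N(E) = 84/(((-5 + 5*√E)*5)) = 84/(-25 + 25*√E))
N(79)*Q(-7) = (84/(25*(-1 + √79)))*((9/4)*(-7)) = (84/(25*(-1 + √79)))*(-63/4) = -1323/(25*(-1 + √79))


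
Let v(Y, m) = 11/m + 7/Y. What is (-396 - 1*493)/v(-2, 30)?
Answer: 13335/47 ≈ 283.72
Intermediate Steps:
v(Y, m) = 7/Y + 11/m
(-396 - 1*493)/v(-2, 30) = (-396 - 1*493)/(7/(-2) + 11/30) = (-396 - 493)/(7*(-½) + 11*(1/30)) = -889/(-7/2 + 11/30) = -889/(-47/15) = -889*(-15/47) = 13335/47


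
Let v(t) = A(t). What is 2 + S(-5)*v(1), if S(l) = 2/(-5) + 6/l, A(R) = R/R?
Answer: 2/5 ≈ 0.40000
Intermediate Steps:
A(R) = 1
v(t) = 1
S(l) = -2/5 + 6/l (S(l) = 2*(-1/5) + 6/l = -2/5 + 6/l)
2 + S(-5)*v(1) = 2 + (-2/5 + 6/(-5))*1 = 2 + (-2/5 + 6*(-1/5))*1 = 2 + (-2/5 - 6/5)*1 = 2 - 8/5*1 = 2 - 8/5 = 2/5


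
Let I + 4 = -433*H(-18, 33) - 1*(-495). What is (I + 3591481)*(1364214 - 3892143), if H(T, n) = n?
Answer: -9044128608507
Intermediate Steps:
I = -13798 (I = -4 + (-433*33 - 1*(-495)) = -4 + (-14289 + 495) = -4 - 13794 = -13798)
(I + 3591481)*(1364214 - 3892143) = (-13798 + 3591481)*(1364214 - 3892143) = 3577683*(-2527929) = -9044128608507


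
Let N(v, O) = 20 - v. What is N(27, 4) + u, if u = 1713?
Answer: 1706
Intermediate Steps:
N(27, 4) + u = (20 - 1*27) + 1713 = (20 - 27) + 1713 = -7 + 1713 = 1706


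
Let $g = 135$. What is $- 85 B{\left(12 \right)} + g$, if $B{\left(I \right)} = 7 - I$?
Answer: $560$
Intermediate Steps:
$- 85 B{\left(12 \right)} + g = - 85 \left(7 - 12\right) + 135 = \left(-85\right) \left(-5\right) + 135 = 425 + 135 = 560$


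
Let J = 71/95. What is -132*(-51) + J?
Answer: 639611/95 ≈ 6732.8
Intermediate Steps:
J = 71/95 (J = 71*(1/95) = 71/95 ≈ 0.74737)
-132*(-51) + J = -132*(-51) + 71/95 = 6732 + 71/95 = 639611/95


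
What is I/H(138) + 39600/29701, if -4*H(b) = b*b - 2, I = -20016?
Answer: 1566022032/282783221 ≈ 5.5379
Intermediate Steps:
H(b) = 1/2 - b**2/4 (H(b) = -(b*b - 2)/4 = -(b**2 - 2)/4 = -(-2 + b**2)/4 = 1/2 - b**2/4)
I/H(138) + 39600/29701 = -20016/(1/2 - 1/4*138**2) + 39600/29701 = -20016/(1/2 - 1/4*19044) + 39600*(1/29701) = -20016/(1/2 - 4761) + 39600/29701 = -20016/(-9521/2) + 39600/29701 = -20016*(-2/9521) + 39600/29701 = 40032/9521 + 39600/29701 = 1566022032/282783221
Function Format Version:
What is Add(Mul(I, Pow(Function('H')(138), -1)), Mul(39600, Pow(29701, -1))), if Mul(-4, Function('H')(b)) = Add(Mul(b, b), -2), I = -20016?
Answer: Rational(1566022032, 282783221) ≈ 5.5379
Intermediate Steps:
Function('H')(b) = Add(Rational(1, 2), Mul(Rational(-1, 4), Pow(b, 2))) (Function('H')(b) = Mul(Rational(-1, 4), Add(Mul(b, b), -2)) = Mul(Rational(-1, 4), Add(Pow(b, 2), -2)) = Mul(Rational(-1, 4), Add(-2, Pow(b, 2))) = Add(Rational(1, 2), Mul(Rational(-1, 4), Pow(b, 2))))
Add(Mul(I, Pow(Function('H')(138), -1)), Mul(39600, Pow(29701, -1))) = Add(Mul(-20016, Pow(Add(Rational(1, 2), Mul(Rational(-1, 4), Pow(138, 2))), -1)), Mul(39600, Pow(29701, -1))) = Add(Mul(-20016, Pow(Add(Rational(1, 2), Mul(Rational(-1, 4), 19044)), -1)), Mul(39600, Rational(1, 29701))) = Add(Mul(-20016, Pow(Add(Rational(1, 2), -4761), -1)), Rational(39600, 29701)) = Add(Mul(-20016, Pow(Rational(-9521, 2), -1)), Rational(39600, 29701)) = Add(Mul(-20016, Rational(-2, 9521)), Rational(39600, 29701)) = Add(Rational(40032, 9521), Rational(39600, 29701)) = Rational(1566022032, 282783221)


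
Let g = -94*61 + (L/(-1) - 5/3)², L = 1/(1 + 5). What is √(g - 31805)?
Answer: I*√1351283/6 ≈ 193.74*I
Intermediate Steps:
L = ⅙ (L = 1/6 = ⅙ ≈ 0.16667)
g = -206303/36 (g = -94*61 + ((⅙)/(-1) - 5/3)² = -5734 + ((⅙)*(-1) - 5*⅓)² = -5734 + (-⅙ - 5/3)² = -5734 + (-11/6)² = -5734 + 121/36 = -206303/36 ≈ -5730.6)
√(g - 31805) = √(-206303/36 - 31805) = √(-1351283/36) = I*√1351283/6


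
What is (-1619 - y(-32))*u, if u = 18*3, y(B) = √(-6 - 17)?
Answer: -87426 - 54*I*√23 ≈ -87426.0 - 258.98*I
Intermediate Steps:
y(B) = I*√23 (y(B) = √(-23) = I*√23)
u = 54
(-1619 - y(-32))*u = (-1619 - I*√23)*54 = -87426 - 54*I*√23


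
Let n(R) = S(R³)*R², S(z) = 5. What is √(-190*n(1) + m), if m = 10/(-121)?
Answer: 4*I*√7185/11 ≈ 30.823*I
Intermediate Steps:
n(R) = 5*R²
m = -10/121 (m = 10*(-1/121) = -10/121 ≈ -0.082645)
√(-190*n(1) + m) = √(-950*1² - 10/121) = √(-950 - 10/121) = √(-114960/121) = 4*I*√7185/11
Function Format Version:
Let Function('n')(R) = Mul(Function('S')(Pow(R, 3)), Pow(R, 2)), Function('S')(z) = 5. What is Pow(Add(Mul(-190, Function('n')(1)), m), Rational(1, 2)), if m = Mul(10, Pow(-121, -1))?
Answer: Mul(Rational(4, 11), I, Pow(7185, Rational(1, 2))) ≈ Mul(30.823, I)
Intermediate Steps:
Function('n')(R) = Mul(5, Pow(R, 2))
m = Rational(-10, 121) (m = Mul(10, Rational(-1, 121)) = Rational(-10, 121) ≈ -0.082645)
Pow(Add(Mul(-190, Function('n')(1)), m), Rational(1, 2)) = Pow(Add(Mul(-190, Mul(5, Pow(1, 2))), Rational(-10, 121)), Rational(1, 2)) = Pow(Add(Mul(-190, Mul(5, 1)), Rational(-10, 121)), Rational(1, 2)) = Pow(Add(Mul(-190, 5), Rational(-10, 121)), Rational(1, 2)) = Pow(Add(-950, Rational(-10, 121)), Rational(1, 2)) = Pow(Rational(-114960, 121), Rational(1, 2)) = Mul(Rational(4, 11), I, Pow(7185, Rational(1, 2)))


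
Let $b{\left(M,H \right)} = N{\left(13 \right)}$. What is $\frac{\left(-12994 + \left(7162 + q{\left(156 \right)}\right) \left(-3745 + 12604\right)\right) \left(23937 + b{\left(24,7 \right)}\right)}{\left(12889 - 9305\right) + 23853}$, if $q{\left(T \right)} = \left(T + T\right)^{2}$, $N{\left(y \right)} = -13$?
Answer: $\frac{22148974609840}{27437} \approx 8.0727 \cdot 10^{8}$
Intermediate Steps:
$b{\left(M,H \right)} = -13$
$q{\left(T \right)} = 4 T^{2}$ ($q{\left(T \right)} = \left(2 T\right)^{2} = 4 T^{2}$)
$\frac{\left(-12994 + \left(7162 + q{\left(156 \right)}\right) \left(-3745 + 12604\right)\right) \left(23937 + b{\left(24,7 \right)}\right)}{\left(12889 - 9305\right) + 23853} = \frac{\left(-12994 + \left(7162 + 4 \cdot 156^{2}\right) \left(-3745 + 12604\right)\right) \left(23937 - 13\right)}{\left(12889 - 9305\right) + 23853} = \frac{\left(-12994 + \left(7162 + 4 \cdot 24336\right) 8859\right) 23924}{3584 + 23853} = \frac{\left(-12994 + \left(7162 + 97344\right) 8859\right) 23924}{27437} = \left(-12994 + 104506 \cdot 8859\right) 23924 \cdot \frac{1}{27437} = \left(-12994 + 925818654\right) 23924 \cdot \frac{1}{27437} = 925805660 \cdot 23924 \cdot \frac{1}{27437} = 22148974609840 \cdot \frac{1}{27437} = \frac{22148974609840}{27437}$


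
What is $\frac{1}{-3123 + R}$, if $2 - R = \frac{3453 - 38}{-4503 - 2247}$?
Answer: $- \frac{1350}{4212667} \approx -0.00032046$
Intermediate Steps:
$R = \frac{3383}{1350}$ ($R = 2 - \frac{3453 - 38}{-4503 - 2247} = 2 - \frac{3415}{-6750} = 2 - 3415 \left(- \frac{1}{6750}\right) = 2 - - \frac{683}{1350} = 2 + \frac{683}{1350} = \frac{3383}{1350} \approx 2.5059$)
$\frac{1}{-3123 + R} = \frac{1}{-3123 + \frac{3383}{1350}} = \frac{1}{- \frac{4212667}{1350}} = - \frac{1350}{4212667}$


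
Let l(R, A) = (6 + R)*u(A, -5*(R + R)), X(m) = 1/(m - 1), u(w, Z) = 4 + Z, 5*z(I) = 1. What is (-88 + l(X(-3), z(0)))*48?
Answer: -2430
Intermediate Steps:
z(I) = ⅕ (z(I) = (⅕)*1 = ⅕)
X(m) = 1/(-1 + m)
l(R, A) = (4 - 10*R)*(6 + R) (l(R, A) = (6 + R)*(4 - 5*(R + R)) = (6 + R)*(4 - 10*R) = (4 - 10*R)*(6 + R))
(-88 + l(X(-3), z(0)))*48 = (-88 + (24 - 56/(-1 - 3) - 10/(-1 - 3)²))*48 = (-88 + (24 - 56/(-4) - 10*(1/(-4))²))*48 = (-88 + (24 - 56*(-¼) - 10*(-¼)²))*48 = (-88 + (24 + 14 - 10*1/16))*48 = (-88 + (24 + 14 - 5/8))*48 = (-88 + 299/8)*48 = -405/8*48 = -2430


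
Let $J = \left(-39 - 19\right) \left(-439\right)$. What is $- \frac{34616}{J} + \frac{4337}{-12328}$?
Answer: $- \frac{268587371}{156947768} \approx -1.7113$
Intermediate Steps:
$J = 25462$ ($J = \left(-39 - 19\right) \left(-439\right) = \left(-58\right) \left(-439\right) = 25462$)
$- \frac{34616}{J} + \frac{4337}{-12328} = - \frac{34616}{25462} + \frac{4337}{-12328} = \left(-34616\right) \frac{1}{25462} + 4337 \left(- \frac{1}{12328}\right) = - \frac{17308}{12731} - \frac{4337}{12328} = - \frac{268587371}{156947768}$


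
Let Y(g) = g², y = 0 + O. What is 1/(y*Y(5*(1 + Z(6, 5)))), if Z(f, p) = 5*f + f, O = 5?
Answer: 1/171125 ≈ 5.8437e-6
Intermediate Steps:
Z(f, p) = 6*f
y = 5 (y = 0 + 5 = 5)
1/(y*Y(5*(1 + Z(6, 5)))) = 1/(5*(5*(1 + 6*6))²) = 1/(5*(5*(1 + 36))²) = 1/(5*(5*37)²) = 1/(5*185²) = 1/(5*34225) = 1/171125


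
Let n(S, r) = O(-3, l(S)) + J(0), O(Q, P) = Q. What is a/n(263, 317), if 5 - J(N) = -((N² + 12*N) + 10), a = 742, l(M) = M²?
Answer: 371/6 ≈ 61.833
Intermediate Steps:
J(N) = 15 + N² + 12*N (J(N) = 5 - (-1)*((N² + 12*N) + 10) = 5 - (-1)*(10 + N² + 12*N) = 5 - (-10 - N² - 12*N) = 5 + (10 + N² + 12*N) = 15 + N² + 12*N)
n(S, r) = 12 (n(S, r) = -3 + (15 + 0² + 12*0) = -3 + (15 + 0 + 0) = -3 + 15 = 12)
a/n(263, 317) = 742/12 = 742*(1/12) = 371/6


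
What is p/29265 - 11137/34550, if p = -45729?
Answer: -127057417/67407050 ≈ -1.8849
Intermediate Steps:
p/29265 - 11137/34550 = -45729/29265 - 11137/34550 = -45729*1/29265 - 11137*1/34550 = -15243/9755 - 11137/34550 = -127057417/67407050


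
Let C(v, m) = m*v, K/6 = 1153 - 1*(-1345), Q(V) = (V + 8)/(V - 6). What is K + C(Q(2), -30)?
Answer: 15063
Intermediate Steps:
Q(V) = (8 + V)/(-6 + V)
K = 14988 (K = 6*(1153 - 1*(-1345)) = 6*(1153 + 1345) = 6*2498 = 14988)
K + C(Q(2), -30) = 14988 - 30*(8 + 2)/(-6 + 2) = 14988 - 30*10/(-4) = 14988 - (-15)*10/2 = 14988 - 30*(-5/2) = 14988 + 75 = 15063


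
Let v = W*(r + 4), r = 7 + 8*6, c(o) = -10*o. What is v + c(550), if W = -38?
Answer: -7742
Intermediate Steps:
r = 55 (r = 7 + 48 = 55)
v = -2242 (v = -38*(55 + 4) = -38*59 = -2242)
v + c(550) = -2242 - 10*550 = -2242 - 5500 = -7742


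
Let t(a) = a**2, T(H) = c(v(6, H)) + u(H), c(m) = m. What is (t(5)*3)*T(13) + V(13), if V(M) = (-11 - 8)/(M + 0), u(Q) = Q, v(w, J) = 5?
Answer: 17531/13 ≈ 1348.5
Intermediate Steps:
T(H) = 5 + H
V(M) = -19/M
(t(5)*3)*T(13) + V(13) = (5**2*3)*(5 + 13) - 19/13 = (25*3)*18 - 19*1/13 = 75*18 - 19/13 = 1350 - 19/13 = 17531/13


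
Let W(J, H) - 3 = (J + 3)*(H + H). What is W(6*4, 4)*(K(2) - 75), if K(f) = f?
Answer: -15987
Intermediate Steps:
W(J, H) = 3 + 2*H*(3 + J) (W(J, H) = 3 + (J + 3)*(H + H) = 3 + (3 + J)*(2*H) = 3 + 2*H*(3 + J))
W(6*4, 4)*(K(2) - 75) = (3 + 6*4 + 2*4*(6*4))*(2 - 75) = (3 + 24 + 2*4*24)*(-73) = (3 + 24 + 192)*(-73) = 219*(-73) = -15987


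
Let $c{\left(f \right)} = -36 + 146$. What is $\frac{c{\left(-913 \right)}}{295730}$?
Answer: $\frac{11}{29573} \approx 0.00037196$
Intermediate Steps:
$c{\left(f \right)} = 110$
$\frac{c{\left(-913 \right)}}{295730} = \frac{110}{295730} = 110 \cdot \frac{1}{295730} = \frac{11}{29573}$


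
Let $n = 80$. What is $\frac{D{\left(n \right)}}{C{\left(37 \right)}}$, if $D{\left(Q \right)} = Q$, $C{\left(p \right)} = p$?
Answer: $\frac{80}{37} \approx 2.1622$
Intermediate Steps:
$\frac{D{\left(n \right)}}{C{\left(37 \right)}} = \frac{80}{37}$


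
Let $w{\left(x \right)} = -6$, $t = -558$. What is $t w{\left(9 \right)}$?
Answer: $3348$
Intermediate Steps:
$t w{\left(9 \right)} = \left(-558\right) \left(-6\right) = 3348$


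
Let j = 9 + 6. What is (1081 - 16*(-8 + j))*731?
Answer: 708339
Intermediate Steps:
j = 15
(1081 - 16*(-8 + j))*731 = (1081 - 16*(-8 + 15))*731 = (1081 - 16*7)*731 = (1081 - 112)*731 = 969*731 = 708339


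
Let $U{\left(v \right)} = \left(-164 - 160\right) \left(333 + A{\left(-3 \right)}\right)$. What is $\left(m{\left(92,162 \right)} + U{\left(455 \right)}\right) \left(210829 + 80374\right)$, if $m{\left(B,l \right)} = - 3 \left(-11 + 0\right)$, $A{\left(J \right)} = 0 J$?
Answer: $-31408864377$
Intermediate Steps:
$A{\left(J \right)} = 0$
$m{\left(B,l \right)} = 33$ ($m{\left(B,l \right)} = \left(-3\right) \left(-11\right) = 33$)
$U{\left(v \right)} = -107892$ ($U{\left(v \right)} = \left(-164 - 160\right) \left(333 + 0\right) = \left(-324\right) 333 = -107892$)
$\left(m{\left(92,162 \right)} + U{\left(455 \right)}\right) \left(210829 + 80374\right) = \left(33 - 107892\right) \left(210829 + 80374\right) = \left(-107859\right) 291203 = -31408864377$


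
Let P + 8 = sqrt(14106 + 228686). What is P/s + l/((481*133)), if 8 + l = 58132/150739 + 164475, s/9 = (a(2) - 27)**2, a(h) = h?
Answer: 139375881194749/54243146514375 + 2*sqrt(60698)/5625 ≈ 2.6571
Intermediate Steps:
P = -8 + 2*sqrt(60698) (P = -8 + sqrt(14106 + 228686) = -8 + sqrt(242792) = -8 + 2*sqrt(60698) ≈ 484.74)
s = 5625 (s = 9*(2 - 27)**2 = 9*(-25)**2 = 9*625 = 5625)
l = 24791649245/150739 (l = -8 + (58132/150739 + 164475) = -8 + 24792855157/150739 = 24791649245/150739 ≈ 1.6447e+5)
P/s + l/((481*133)) = (-8 + 2*sqrt(60698))/5625 + 24791649245/(150739*((481*133))) = (-8 + 2*sqrt(60698))*(1/5625) + (24791649245/150739)/63973 = (-8/5625 + 2*sqrt(60698)/5625) + (24791649245/150739)*(1/63973) = (-8/5625 + 2*sqrt(60698)/5625) + 24791649245/9643226047 = 139375881194749/54243146514375 + 2*sqrt(60698)/5625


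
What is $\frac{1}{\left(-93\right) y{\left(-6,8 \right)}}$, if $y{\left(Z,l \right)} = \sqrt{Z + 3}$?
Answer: $\frac{i \sqrt{3}}{279} \approx 0.0062081 i$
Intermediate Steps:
$y{\left(Z,l \right)} = \sqrt{3 + Z}$
$\frac{1}{\left(-93\right) y{\left(-6,8 \right)}} = \frac{1}{\left(-93\right) \sqrt{3 - 6}} = \frac{1}{\left(-93\right) \sqrt{-3}} = \frac{1}{\left(-93\right) i \sqrt{3}} = \frac{i \sqrt{3}}{279}$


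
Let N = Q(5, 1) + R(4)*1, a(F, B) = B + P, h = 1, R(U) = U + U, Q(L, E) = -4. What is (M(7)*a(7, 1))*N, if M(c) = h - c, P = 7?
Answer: -192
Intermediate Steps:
R(U) = 2*U
a(F, B) = 7 + B (a(F, B) = B + 7 = 7 + B)
M(c) = 1 - c
N = 4 (N = -4 + (2*4)*1 = -4 + 8*1 = -4 + 8 = 4)
(M(7)*a(7, 1))*N = ((1 - 1*7)*(7 + 1))*4 = ((1 - 7)*8)*4 = -6*8*4 = -48*4 = -192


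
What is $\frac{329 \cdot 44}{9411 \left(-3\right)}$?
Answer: $- \frac{14476}{28233} \approx -0.51273$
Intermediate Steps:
$\frac{329 \cdot 44}{9411 \left(-3\right)} = \frac{14476}{-28233} = 14476 \left(- \frac{1}{28233}\right) = - \frac{14476}{28233}$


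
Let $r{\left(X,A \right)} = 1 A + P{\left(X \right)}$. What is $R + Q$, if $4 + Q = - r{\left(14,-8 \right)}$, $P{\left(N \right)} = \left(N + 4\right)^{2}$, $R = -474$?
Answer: $-794$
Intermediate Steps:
$P{\left(N \right)} = \left(4 + N\right)^{2}$
$r{\left(X,A \right)} = A + \left(4 + X\right)^{2}$ ($r{\left(X,A \right)} = 1 A + \left(4 + X\right)^{2} = A + \left(4 + X\right)^{2}$)
$Q = -320$ ($Q = -4 - \left(-8 + \left(4 + 14\right)^{2}\right) = -4 - \left(-8 + 18^{2}\right) = -4 - \left(-8 + 324\right) = -4 - 316 = -320$)
$R + Q = -474 - 320 = -794$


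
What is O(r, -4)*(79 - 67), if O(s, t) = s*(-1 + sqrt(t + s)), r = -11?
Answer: 132 - 132*I*sqrt(15) ≈ 132.0 - 511.23*I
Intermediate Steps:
O(s, t) = s*(-1 + sqrt(s + t))
O(r, -4)*(79 - 67) = (-11*(-1 + sqrt(-11 - 4)))*(79 - 67) = -11*(-1 + sqrt(-15))*12 = -11*(-1 + I*sqrt(15))*12 = (11 - 11*I*sqrt(15))*12 = 132 - 132*I*sqrt(15)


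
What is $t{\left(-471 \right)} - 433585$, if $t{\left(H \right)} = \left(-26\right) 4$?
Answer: $-433689$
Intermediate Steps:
$t{\left(H \right)} = -104$
$t{\left(-471 \right)} - 433585 = -104 - 433585 = -433689$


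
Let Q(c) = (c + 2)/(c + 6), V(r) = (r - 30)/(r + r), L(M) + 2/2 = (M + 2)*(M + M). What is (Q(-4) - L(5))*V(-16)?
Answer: -805/8 ≈ -100.63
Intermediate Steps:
L(M) = -1 + 2*M*(2 + M) (L(M) = -1 + (M + 2)*(M + M) = -1 + (2 + M)*(2*M) = -1 + 2*M*(2 + M))
V(r) = (-30 + r)/(2*r) (V(r) = (-30 + r)/((2*r)) = (-30 + r)*(1/(2*r)) = (-30 + r)/(2*r))
Q(c) = (2 + c)/(6 + c)
(Q(-4) - L(5))*V(-16) = ((2 - 4)/(6 - 4) - (-1 + 2*5² + 4*5))*((½)*(-30 - 16)/(-16)) = (-2/2 - (-1 + 2*25 + 20))*((½)*(-1/16)*(-46)) = ((½)*(-2) - (-1 + 50 + 20))*(23/16) = (-1 - 1*69)*(23/16) = (-1 - 69)*(23/16) = -70*23/16 = -805/8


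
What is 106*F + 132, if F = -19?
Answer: -1882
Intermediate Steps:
106*F + 132 = 106*(-19) + 132 = -2014 + 132 = -1882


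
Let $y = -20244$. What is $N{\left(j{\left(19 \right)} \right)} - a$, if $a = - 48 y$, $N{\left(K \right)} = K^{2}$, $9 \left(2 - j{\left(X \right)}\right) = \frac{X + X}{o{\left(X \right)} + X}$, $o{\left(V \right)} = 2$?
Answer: $- \frac{34710408752}{35721} \approx -9.7171 \cdot 10^{5}$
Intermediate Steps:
$j{\left(X \right)} = 2 - \frac{2 X}{9 \left(2 + X\right)}$ ($j{\left(X \right)} = 2 - \frac{\left(X + X\right) \frac{1}{2 + X}}{9} = 2 - \frac{2 X \frac{1}{2 + X}}{9} = 2 - \frac{2 X}{9 \left(2 + X\right)}$)
$a = 971712$ ($a = \left(-48\right) \left(-20244\right) = 971712$)
$N{\left(j{\left(19 \right)} \right)} - a = \left(\frac{4 \left(9 + 4 \cdot 19\right)}{9 \left(2 + 19\right)}\right)^{2} - 971712 = \left(\frac{4 \left(9 + 76\right)}{9 \cdot 21}\right)^{2} - 971712 = \left(\frac{4}{9} \cdot \frac{1}{21} \cdot 85\right)^{2} - 971712 = \left(\frac{340}{189}\right)^{2} - 971712 = \frac{115600}{35721} - 971712 = - \frac{34710408752}{35721}$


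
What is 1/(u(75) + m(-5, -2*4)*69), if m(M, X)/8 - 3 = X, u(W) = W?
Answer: -1/2685 ≈ -0.00037244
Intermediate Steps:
m(M, X) = 24 + 8*X
1/(u(75) + m(-5, -2*4)*69) = 1/(75 + (24 + 8*(-2*4))*69) = 1/(75 + (24 + 8*(-8))*69) = 1/(75 + (24 - 64)*69) = 1/(75 - 40*69) = 1/(75 - 2760) = 1/(-2685) = -1/2685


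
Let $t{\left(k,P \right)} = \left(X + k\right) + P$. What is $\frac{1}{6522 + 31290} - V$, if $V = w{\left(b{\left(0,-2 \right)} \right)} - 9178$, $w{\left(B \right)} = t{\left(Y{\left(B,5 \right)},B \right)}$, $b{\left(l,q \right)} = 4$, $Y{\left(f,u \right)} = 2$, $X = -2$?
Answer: $\frac{346887289}{37812} \approx 9174.0$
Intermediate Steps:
$t{\left(k,P \right)} = -2 + P + k$ ($t{\left(k,P \right)} = \left(-2 + k\right) + P = -2 + P + k$)
$w{\left(B \right)} = B$ ($w{\left(B \right)} = -2 + B + 2 = B$)
$V = -9174$ ($V = 4 - 9178 = -9174$)
$\frac{1}{6522 + 31290} - V = \frac{1}{6522 + 31290} - -9174 = \frac{1}{37812} + 9174 = \frac{346887289}{37812}$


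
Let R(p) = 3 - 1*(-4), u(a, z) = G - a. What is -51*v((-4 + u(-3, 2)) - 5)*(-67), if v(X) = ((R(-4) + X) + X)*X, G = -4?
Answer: 444210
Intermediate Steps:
u(a, z) = -4 - a
R(p) = 7 (R(p) = 3 + 4 = 7)
v(X) = X*(7 + 2*X) (v(X) = ((7 + X) + X)*X = (7 + 2*X)*X = X*(7 + 2*X))
-51*v((-4 + u(-3, 2)) - 5)*(-67) = -51*((-4 + (-4 - 1*(-3))) - 5)*(7 + 2*((-4 + (-4 - 1*(-3))) - 5))*(-67) = -51*((-4 + (-4 + 3)) - 5)*(7 + 2*((-4 + (-4 + 3)) - 5))*(-67) = -51*((-4 - 1) - 5)*(7 + 2*((-4 - 1) - 5))*(-67) = -51*(-5 - 5)*(7 + 2*(-5 - 5))*(-67) = -(-510)*(7 + 2*(-10))*(-67) = -(-510)*(7 - 20)*(-67) = -(-510)*(-13)*(-67) = -51*130*(-67) = -6630*(-67) = 444210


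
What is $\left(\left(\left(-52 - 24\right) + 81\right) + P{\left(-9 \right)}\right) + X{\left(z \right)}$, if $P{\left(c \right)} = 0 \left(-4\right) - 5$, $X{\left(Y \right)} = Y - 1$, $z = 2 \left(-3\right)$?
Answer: $-7$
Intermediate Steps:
$z = -6$
$X{\left(Y \right)} = -1 + Y$ ($X{\left(Y \right)} = Y - 1 = -1 + Y$)
$P{\left(c \right)} = -5$ ($P{\left(c \right)} = 0 - 5 = -5$)
$\left(\left(\left(-52 - 24\right) + 81\right) + P{\left(-9 \right)}\right) + X{\left(z \right)} = \left(\left(\left(-52 - 24\right) + 81\right) - 5\right) - 7 = \left(\left(-76 + 81\right) - 5\right) - 7 = \left(5 - 5\right) - 7 = 0 - 7 = -7$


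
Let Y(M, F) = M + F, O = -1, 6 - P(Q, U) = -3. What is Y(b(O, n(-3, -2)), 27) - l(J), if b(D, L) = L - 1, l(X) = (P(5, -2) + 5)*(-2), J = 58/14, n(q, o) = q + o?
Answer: 49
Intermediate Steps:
P(Q, U) = 9 (P(Q, U) = 6 - 1*(-3) = 6 + 3 = 9)
n(q, o) = o + q
J = 29/7 (J = 58*(1/14) = 29/7 ≈ 4.1429)
l(X) = -28 (l(X) = (9 + 5)*(-2) = 14*(-2) = -28)
b(D, L) = -1 + L
Y(M, F) = F + M
Y(b(O, n(-3, -2)), 27) - l(J) = (27 + (-1 + (-2 - 3))) - 1*(-28) = (27 + (-1 - 5)) + 28 = (27 - 6) + 28 = 21 + 28 = 49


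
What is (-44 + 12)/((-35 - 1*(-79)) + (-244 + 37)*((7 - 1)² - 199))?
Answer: -32/33785 ≈ -0.00094717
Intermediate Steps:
(-44 + 12)/((-35 - 1*(-79)) + (-244 + 37)*((7 - 1)² - 199)) = -32/((-35 + 79) - 207*(6² - 199)) = -32/(44 - 207*(36 - 199)) = -32/(44 - 207*(-163)) = -32/(44 + 33741) = -32/33785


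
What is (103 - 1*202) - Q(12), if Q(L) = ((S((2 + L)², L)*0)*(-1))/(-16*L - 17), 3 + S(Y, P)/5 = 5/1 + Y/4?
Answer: -99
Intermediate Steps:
S(Y, P) = 10 + 5*Y/4 (S(Y, P) = -15 + 5*(5/1 + Y/4) = -15 + 5*(5*1 + Y*(¼)) = -15 + 5*(5 + Y/4) = -15 + (25 + 5*Y/4) = 10 + 5*Y/4)
Q(L) = 0 (Q(L) = (((10 + 5*(2 + L)²/4)*0)*(-1))/(-16*L - 17) = (0*(-1))/(-17 - 16*L) = 0/(-17 - 16*L) = 0)
(103 - 1*202) - Q(12) = (103 - 1*202) - 1*0 = (103 - 202) + 0 = -99 + 0 = -99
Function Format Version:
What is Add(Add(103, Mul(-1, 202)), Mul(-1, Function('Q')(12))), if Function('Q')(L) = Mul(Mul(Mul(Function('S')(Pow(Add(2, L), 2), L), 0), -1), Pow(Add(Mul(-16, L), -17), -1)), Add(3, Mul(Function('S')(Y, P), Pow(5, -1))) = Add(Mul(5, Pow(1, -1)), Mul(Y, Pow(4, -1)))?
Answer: -99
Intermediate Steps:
Function('S')(Y, P) = Add(10, Mul(Rational(5, 4), Y)) (Function('S')(Y, P) = Add(-15, Mul(5, Add(Mul(5, Pow(1, -1)), Mul(Y, Pow(4, -1))))) = Add(-15, Mul(5, Add(Mul(5, 1), Mul(Y, Rational(1, 4))))) = Add(-15, Mul(5, Add(5, Mul(Rational(1, 4), Y)))) = Add(-15, Add(25, Mul(Rational(5, 4), Y))) = Add(10, Mul(Rational(5, 4), Y)))
Function('Q')(L) = 0 (Function('Q')(L) = Mul(Mul(Mul(Add(10, Mul(Rational(5, 4), Pow(Add(2, L), 2))), 0), -1), Pow(Add(Mul(-16, L), -17), -1)) = Mul(Mul(0, -1), Pow(Add(-17, Mul(-16, L)), -1)) = Mul(0, Pow(Add(-17, Mul(-16, L)), -1)) = 0)
Add(Add(103, Mul(-1, 202)), Mul(-1, Function('Q')(12))) = Add(Add(103, Mul(-1, 202)), Mul(-1, 0)) = Add(Add(103, -202), 0) = Add(-99, 0) = -99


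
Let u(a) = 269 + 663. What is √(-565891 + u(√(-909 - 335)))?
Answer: I*√564959 ≈ 751.64*I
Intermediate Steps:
u(a) = 932
√(-565891 + u(√(-909 - 335))) = √(-565891 + 932) = √(-564959) = I*√564959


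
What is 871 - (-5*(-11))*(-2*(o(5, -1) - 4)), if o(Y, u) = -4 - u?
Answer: 101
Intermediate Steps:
871 - (-5*(-11))*(-2*(o(5, -1) - 4)) = 871 - (-5*(-11))*(-2*((-4 - 1*(-1)) - 4)) = 871 - 55*(-2*((-4 + 1) - 4)) = 871 - 55*(-2*(-3 - 4)) = 871 - 55*(-2*(-7)) = 871 - 55*14 = 871 - 1*770 = 871 - 770 = 101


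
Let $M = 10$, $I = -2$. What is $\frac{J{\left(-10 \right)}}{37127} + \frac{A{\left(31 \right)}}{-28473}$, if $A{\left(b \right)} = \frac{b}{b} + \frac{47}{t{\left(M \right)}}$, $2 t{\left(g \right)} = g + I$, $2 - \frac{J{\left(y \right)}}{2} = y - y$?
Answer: $- \frac{479303}{1409489428} \approx -0.00034005$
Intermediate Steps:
$J{\left(y \right)} = 4$ ($J{\left(y \right)} = 4 - 2 \left(y - y\right) = 4 - 0 = 4 + 0 = 4$)
$t{\left(g \right)} = -1 + \frac{g}{2}$ ($t{\left(g \right)} = \frac{g - 2}{2} = \frac{-2 + g}{2} = -1 + \frac{g}{2}$)
$A{\left(b \right)} = \frac{51}{4}$ ($A{\left(b \right)} = \frac{b}{b} + \frac{47}{-1 + \frac{1}{2} \cdot 10} = 1 + \frac{47}{-1 + 5} = 1 + \frac{47}{4} = \frac{51}{4}$)
$\frac{J{\left(-10 \right)}}{37127} + \frac{A{\left(31 \right)}}{-28473} = \frac{4}{37127} + \frac{51}{4 \left(-28473\right)} = 4 \cdot \frac{1}{37127} + \frac{51}{4} \left(- \frac{1}{28473}\right) = \frac{4}{37127} - \frac{17}{37964} = - \frac{479303}{1409489428}$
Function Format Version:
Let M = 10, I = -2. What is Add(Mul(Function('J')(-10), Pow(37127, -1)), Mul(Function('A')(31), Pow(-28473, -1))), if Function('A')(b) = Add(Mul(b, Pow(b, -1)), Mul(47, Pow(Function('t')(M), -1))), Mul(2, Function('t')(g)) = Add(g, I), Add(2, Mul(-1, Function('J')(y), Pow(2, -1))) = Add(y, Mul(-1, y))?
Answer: Rational(-479303, 1409489428) ≈ -0.00034005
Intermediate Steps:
Function('J')(y) = 4 (Function('J')(y) = Add(4, Mul(-2, Add(y, Mul(-1, y)))) = Add(4, Mul(-2, 0)) = Add(4, 0) = 4)
Function('t')(g) = Add(-1, Mul(Rational(1, 2), g)) (Function('t')(g) = Mul(Rational(1, 2), Add(g, -2)) = Mul(Rational(1, 2), Add(-2, g)) = Add(-1, Mul(Rational(1, 2), g)))
Function('A')(b) = Rational(51, 4) (Function('A')(b) = Add(Mul(b, Pow(b, -1)), Mul(47, Pow(Add(-1, Mul(Rational(1, 2), 10)), -1))) = Add(1, Mul(47, Pow(Add(-1, 5), -1))) = Add(1, Mul(47, Pow(4, -1))) = Add(1, Mul(47, Rational(1, 4))) = Add(1, Rational(47, 4)) = Rational(51, 4))
Add(Mul(Function('J')(-10), Pow(37127, -1)), Mul(Function('A')(31), Pow(-28473, -1))) = Add(Mul(4, Pow(37127, -1)), Mul(Rational(51, 4), Pow(-28473, -1))) = Add(Mul(4, Rational(1, 37127)), Mul(Rational(51, 4), Rational(-1, 28473))) = Add(Rational(4, 37127), Rational(-17, 37964)) = Rational(-479303, 1409489428)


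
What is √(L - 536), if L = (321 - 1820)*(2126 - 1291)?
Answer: I*√1252201 ≈ 1119.0*I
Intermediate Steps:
L = -1251665 (L = -1499*835 = -1251665)
√(L - 536) = √(-1251665 - 536) = √(-1252201) = I*√1252201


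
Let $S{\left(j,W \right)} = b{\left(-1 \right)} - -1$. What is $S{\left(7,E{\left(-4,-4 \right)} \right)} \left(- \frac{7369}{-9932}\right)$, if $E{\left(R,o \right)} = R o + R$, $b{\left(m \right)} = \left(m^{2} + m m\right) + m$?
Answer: $\frac{7369}{4966} \approx 1.4839$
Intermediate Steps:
$b{\left(m \right)} = m + 2 m^{2}$ ($b{\left(m \right)} = \left(m^{2} + m^{2}\right) + m = 2 m^{2} + m = m + 2 m^{2}$)
$E{\left(R,o \right)} = R + R o$
$S{\left(j,W \right)} = 2$ ($S{\left(j,W \right)} = - (1 + 2 \left(-1\right)) - -1 = - (1 - 2) + 1 = \left(-1\right) \left(-1\right) + 1 = 1 + 1 = 2$)
$S{\left(7,E{\left(-4,-4 \right)} \right)} \left(- \frac{7369}{-9932}\right) = 2 \left(- \frac{7369}{-9932}\right) = 2 \left(\left(-7369\right) \left(- \frac{1}{9932}\right)\right) = 2 \cdot \frac{7369}{9932} = \frac{7369}{4966}$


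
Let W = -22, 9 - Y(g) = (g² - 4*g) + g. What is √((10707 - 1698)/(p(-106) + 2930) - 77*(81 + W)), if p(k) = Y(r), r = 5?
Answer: I*√38948195902/2929 ≈ 67.379*I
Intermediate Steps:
Y(g) = 9 - g² + 3*g (Y(g) = 9 - ((g² - 4*g) + g) = 9 - (g² - 3*g) = 9 + (-g² + 3*g) = 9 - g² + 3*g)
p(k) = -1 (p(k) = 9 - 1*5² + 3*5 = 9 - 1*25 + 15 = 9 - 25 + 15 = -1)
√((10707 - 1698)/(p(-106) + 2930) - 77*(81 + W)) = √((10707 - 1698)/(-1 + 2930) - 77*(81 - 22)) = √(9009/2929 - 77*59) = √(9009*(1/2929) - 4543) = √(9009/2929 - 4543) = √(-13297438/2929) = I*√38948195902/2929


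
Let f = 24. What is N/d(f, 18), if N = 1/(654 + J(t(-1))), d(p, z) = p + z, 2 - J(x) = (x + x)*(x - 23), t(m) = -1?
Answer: 1/25536 ≈ 3.9160e-5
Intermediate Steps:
J(x) = 2 - 2*x*(-23 + x) (J(x) = 2 - (x + x)*(x - 23) = 2 - 2*x*(-23 + x))
N = 1/608 (N = 1/(654 + (2 - 2*(-1)² + 46*(-1))) = 1/(654 + (2 - 2*1 - 46)) = 1/(654 + (2 - 2 - 46)) = 1/(654 - 46) = 1/608 ≈ 0.0016447)
N/d(f, 18) = 1/(608*(24 + 18)) = (1/608)/42 = (1/608)*(1/42) = 1/25536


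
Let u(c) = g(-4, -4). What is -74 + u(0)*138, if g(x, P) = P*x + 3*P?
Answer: 478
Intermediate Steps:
g(x, P) = 3*P + P*x
u(c) = 4 (u(c) = -4*(3 - 4) = -4*(-1) = 4)
-74 + u(0)*138 = -74 + 4*138 = -74 + 552 = 478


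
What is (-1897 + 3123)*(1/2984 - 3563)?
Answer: -6517410483/1492 ≈ -4.3682e+6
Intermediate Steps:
(-1897 + 3123)*(1/2984 - 3563) = 1226*(1/2984 - 3563) = 1226*(-10631991/2984) = -6517410483/1492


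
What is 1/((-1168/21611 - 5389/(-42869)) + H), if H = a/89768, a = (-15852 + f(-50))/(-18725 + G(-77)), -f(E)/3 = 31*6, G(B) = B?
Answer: 781832677531588312/56035297607254611 ≈ 13.952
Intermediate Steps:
f(E) = -558 (f(E) = -93*6 = -3*186 = -558)
a = 8205/9401 (a = (-15852 - 558)/(-18725 - 77) = -16410/(-18802) = -16410*(-1/18802) = 8205/9401 ≈ 0.87278)
H = 8205/843908968 (H = (8205/9401)/89768 = (8205/9401)*(1/89768) = 8205/843908968 ≈ 9.7226e-6)
1/((-1168/21611 - 5389/(-42869)) + H) = 1/((-1168/21611 - 5389/(-42869)) + 8205/843908968) = 1/((-1168*1/21611 - 5389*(-1/42869)) + 8205/843908968) = 1/((-1168/21611 + 5389/42869) + 8205/843908968) = 1/(66390687/926441959 + 8205/843908968) = 1/(56035297607254611/781832677531588312) = 781832677531588312/56035297607254611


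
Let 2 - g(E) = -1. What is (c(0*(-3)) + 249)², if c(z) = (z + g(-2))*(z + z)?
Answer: 62001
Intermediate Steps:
g(E) = 3 (g(E) = 2 - 1*(-1) = 2 + 1 = 3)
c(z) = 2*z*(3 + z) (c(z) = (z + 3)*(z + z) = (3 + z)*(2*z) = 2*z*(3 + z))
(c(0*(-3)) + 249)² = (2*(0*(-3))*(3 + 0*(-3)) + 249)² = (2*0*(3 + 0) + 249)² = (2*0*3 + 249)² = (0 + 249)² = 249² = 62001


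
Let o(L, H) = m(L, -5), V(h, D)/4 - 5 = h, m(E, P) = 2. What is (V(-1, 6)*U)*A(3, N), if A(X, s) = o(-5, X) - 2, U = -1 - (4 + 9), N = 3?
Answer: 0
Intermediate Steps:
V(h, D) = 20 + 4*h
U = -14 (U = -1 - 1*13 = -1 - 13 = -14)
o(L, H) = 2
A(X, s) = 0 (A(X, s) = 2 - 2 = 0)
(V(-1, 6)*U)*A(3, N) = ((20 + 4*(-1))*(-14))*0 = ((20 - 4)*(-14))*0 = (16*(-14))*0 = -224*0 = 0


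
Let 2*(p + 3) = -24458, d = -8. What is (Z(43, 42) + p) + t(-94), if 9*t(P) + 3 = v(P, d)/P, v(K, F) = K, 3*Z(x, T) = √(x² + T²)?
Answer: -110090/9 + √3613/3 ≈ -12212.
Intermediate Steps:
Z(x, T) = √(T² + x²)/3 (Z(x, T) = √(x² + T²)/3 = √(T² + x²)/3)
t(P) = -2/9 (t(P) = -⅓ + (P/P)/9 = -⅓ + (⅑)*1 = -⅓ + ⅑ = -2/9)
p = -12232 (p = -3 + (½)*(-24458) = -3 - 12229 = -12232)
(Z(43, 42) + p) + t(-94) = (√(42² + 43²)/3 - 12232) - 2/9 = (√(1764 + 1849)/3 - 12232) - 2/9 = (√3613/3 - 12232) - 2/9 = (-12232 + √3613/3) - 2/9 = -110090/9 + √3613/3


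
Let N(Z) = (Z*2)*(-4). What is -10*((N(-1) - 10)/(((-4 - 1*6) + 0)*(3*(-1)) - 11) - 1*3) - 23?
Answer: 153/19 ≈ 8.0526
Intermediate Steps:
N(Z) = -8*Z (N(Z) = (2*Z)*(-4) = -8*Z)
-10*((N(-1) - 10)/(((-4 - 1*6) + 0)*(3*(-1)) - 11) - 1*3) - 23 = -10*((-8*(-1) - 10)/(((-4 - 1*6) + 0)*(3*(-1)) - 11) - 1*3) - 23 = -10*((8 - 10)/(((-4 - 6) + 0)*(-3) - 11) - 3) - 23 = -10*(-2/((-10 + 0)*(-3) - 11) - 3) - 23 = -10*(-2/(-10*(-3) - 11) - 3) - 23 = -10*(-2/(30 - 11) - 3) - 23 = -10*(-2/19 - 3) - 23 = -10*(-59/19) - 23 = 590/19 - 23 = 153/19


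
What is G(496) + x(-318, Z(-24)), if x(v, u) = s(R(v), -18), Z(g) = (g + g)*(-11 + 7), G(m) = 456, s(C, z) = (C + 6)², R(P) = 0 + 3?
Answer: 537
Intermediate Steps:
R(P) = 3
s(C, z) = (6 + C)²
Z(g) = -8*g (Z(g) = (2*g)*(-4) = -8*g)
x(v, u) = 81 (x(v, u) = (6 + 3)² = 9² = 81)
G(496) + x(-318, Z(-24)) = 456 + 81 = 537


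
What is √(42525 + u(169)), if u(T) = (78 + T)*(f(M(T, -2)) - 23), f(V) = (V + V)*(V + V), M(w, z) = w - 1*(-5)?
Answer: 2*√7487383 ≈ 5472.6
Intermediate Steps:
M(w, z) = 5 + w (M(w, z) = w + 5 = 5 + w)
f(V) = 4*V² (f(V) = (2*V)*(2*V) = 4*V²)
u(T) = (-23 + 4*(5 + T)²)*(78 + T) (u(T) = (78 + T)*(4*(5 + T)² - 23) = (78 + T)*(-23 + 4*(5 + T)²) = (-23 + 4*(5 + T)²)*(78 + T))
√(42525 + u(169)) = √(42525 + (6006 + 4*169³ + 352*169² + 3197*169)) = √(42525 + (6006 + 4*4826809 + 352*28561 + 540293)) = √(42525 + (6006 + 19307236 + 10053472 + 540293)) = √(42525 + 29907007) = √29949532 = 2*√7487383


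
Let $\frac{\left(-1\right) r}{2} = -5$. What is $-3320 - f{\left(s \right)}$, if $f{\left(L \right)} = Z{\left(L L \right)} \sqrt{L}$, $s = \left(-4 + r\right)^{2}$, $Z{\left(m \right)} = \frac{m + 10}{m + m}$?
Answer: $- \frac{717773}{216} \approx -3323.0$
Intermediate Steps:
$r = 10$ ($r = \left(-2\right) \left(-5\right) = 10$)
$Z{\left(m \right)} = \frac{10 + m}{2 m}$
$s = 36$ ($s = \left(-4 + 10\right)^{2} = 6^{2} = 36$)
$f{\left(L \right)} = \frac{10 + L^{2}}{2 L^{\frac{3}{2}}}$ ($f{\left(L \right)} = \frac{10 + L L}{2 L L} \sqrt{L} = \frac{10 + L^{2}}{2 L^{2}} \sqrt{L} = \frac{10 + L^{2}}{2 L^{\frac{3}{2}}}$)
$-3320 - f{\left(s \right)} = -3320 - \frac{10 + 36^{2}}{2 \cdot 216} = -3320 - \frac{1}{2} \cdot \frac{1}{216} \left(10 + 1296\right) = -3320 - \frac{1}{2} \cdot \frac{1}{216} \cdot 1306 = -3320 - \frac{653}{216} = - \frac{717773}{216}$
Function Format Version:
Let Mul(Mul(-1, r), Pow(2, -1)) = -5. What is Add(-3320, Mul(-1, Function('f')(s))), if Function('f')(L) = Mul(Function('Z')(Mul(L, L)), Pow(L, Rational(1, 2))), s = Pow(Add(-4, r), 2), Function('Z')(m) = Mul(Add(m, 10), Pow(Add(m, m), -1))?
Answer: Rational(-717773, 216) ≈ -3323.0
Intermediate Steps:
r = 10 (r = Mul(-2, -5) = 10)
Function('Z')(m) = Mul(Rational(1, 2), Pow(m, -1), Add(10, m)) (Function('Z')(m) = Mul(Add(10, m), Pow(Mul(2, m), -1)) = Mul(Add(10, m), Mul(Rational(1, 2), Pow(m, -1))) = Mul(Rational(1, 2), Pow(m, -1), Add(10, m)))
s = 36 (s = Pow(Add(-4, 10), 2) = Pow(6, 2) = 36)
Function('f')(L) = Mul(Rational(1, 2), Pow(L, Rational(-3, 2)), Add(10, Pow(L, 2))) (Function('f')(L) = Mul(Mul(Rational(1, 2), Pow(Mul(L, L), -1), Add(10, Mul(L, L))), Pow(L, Rational(1, 2))) = Mul(Mul(Rational(1, 2), Pow(Pow(L, 2), -1), Add(10, Pow(L, 2))), Pow(L, Rational(1, 2))) = Mul(Mul(Rational(1, 2), Pow(L, -2), Add(10, Pow(L, 2))), Pow(L, Rational(1, 2))) = Mul(Rational(1, 2), Pow(L, Rational(-3, 2)), Add(10, Pow(L, 2))))
Add(-3320, Mul(-1, Function('f')(s))) = Add(-3320, Mul(-1, Mul(Rational(1, 2), Pow(36, Rational(-3, 2)), Add(10, Pow(36, 2))))) = Add(-3320, Mul(-1, Mul(Rational(1, 2), Rational(1, 216), Add(10, 1296)))) = Add(-3320, Mul(-1, Mul(Rational(1, 2), Rational(1, 216), 1306))) = Add(-3320, Mul(-1, Rational(653, 216))) = Add(-3320, Rational(-653, 216)) = Rational(-717773, 216)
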